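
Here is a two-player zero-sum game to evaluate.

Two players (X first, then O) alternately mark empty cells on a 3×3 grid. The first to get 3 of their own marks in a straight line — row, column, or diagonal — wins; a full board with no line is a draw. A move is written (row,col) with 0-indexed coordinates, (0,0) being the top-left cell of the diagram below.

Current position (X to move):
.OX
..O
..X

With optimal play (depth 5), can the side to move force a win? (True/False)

X winning at [.OX/..O/..X]: True

p1 X@[.OX/..O/..X]: (0,0)[XOX/..O/..X]-1 (1,0)[.OX/X.O/..X]+0 (1,1)[.OX/.XO/..X]+1* (2,0)[.OX/..O/X.X]+1 (2,1)[.OX/..O/.XX]+0
p2 O@[.OX/.XO/..X]: (0,0)[OOX/.XO/..X]-1* (1,0)[.OX/OXO/..X]-1 (2,0)[.OX/.XO/O.X]-1 (2,1)[.OX/.XO/.OX]-1
p3 X@[OOX/.XO/..X]: (1,0)[OOX/XXO/..X]+0 (2,0)[OOX/.XO/X.X]+1* (2,1)[OOX/.XO/.XX]+0
p4 O@[OOX/.XO/X.X] terminal -1; root [.OX/..O/..X] d5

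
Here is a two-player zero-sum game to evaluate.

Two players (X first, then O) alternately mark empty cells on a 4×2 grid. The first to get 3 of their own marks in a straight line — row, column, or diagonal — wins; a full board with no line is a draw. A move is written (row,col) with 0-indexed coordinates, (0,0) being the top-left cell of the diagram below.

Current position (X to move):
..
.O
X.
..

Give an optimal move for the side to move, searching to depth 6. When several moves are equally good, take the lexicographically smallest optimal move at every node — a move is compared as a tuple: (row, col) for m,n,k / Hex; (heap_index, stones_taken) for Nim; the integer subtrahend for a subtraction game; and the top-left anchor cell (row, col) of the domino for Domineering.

X's best at [../.O/X./..]: (1,0)

p1 X@[../.O/X./..]: (0,0)[X./.O/X./..]+0 (0,1)[.X/.O/X./..]+0 (1,0)[../XO/X./..]+1* (2,1)[../.O/XX/..]+0 (3,0)[../.O/X./X.]+0 (3,1)[../.O/X./.X]+0
p2 O@[../XO/X./..]: (0,0)[O./XO/X./..]-1* (0,1)[.O/XO/X./..]-1 (2,1)[../XO/XO/..]-1 (3,0)[../XO/X./O.]-1 (3,1)[../XO/X./.O]-1
p3 X@[O./XO/X./..]: (0,1)[OX/XO/X./..]+0 (2,1)[O./XO/XX/..]+0 (3,0)[O./XO/X./X.]+1* (3,1)[O./XO/X./.X]+0
p4 O@[O./XO/X./X.] terminal -1; root [../.O/X./..] d6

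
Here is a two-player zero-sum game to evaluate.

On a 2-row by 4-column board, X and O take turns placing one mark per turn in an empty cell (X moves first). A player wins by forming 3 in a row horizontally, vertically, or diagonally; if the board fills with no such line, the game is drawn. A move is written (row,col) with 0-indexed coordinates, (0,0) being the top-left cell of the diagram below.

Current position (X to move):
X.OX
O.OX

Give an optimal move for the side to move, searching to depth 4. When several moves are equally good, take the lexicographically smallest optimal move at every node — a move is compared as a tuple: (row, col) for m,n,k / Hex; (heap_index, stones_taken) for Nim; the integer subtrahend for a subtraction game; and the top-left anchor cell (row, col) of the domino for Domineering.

X's best at [X.OX/O.OX]: (1,1)

p1 X@[X.OX/O.OX]: (0,1)[XXOX/O.OX]-1 (1,1)[X.OX/OXOX]+0*
p2 O@[X.OX/OXOX]: (0,1)[XOOX/OXOX]+0*
p3 X@[XOOX/OXOX] terminal +0; root [X.OX/O.OX] d4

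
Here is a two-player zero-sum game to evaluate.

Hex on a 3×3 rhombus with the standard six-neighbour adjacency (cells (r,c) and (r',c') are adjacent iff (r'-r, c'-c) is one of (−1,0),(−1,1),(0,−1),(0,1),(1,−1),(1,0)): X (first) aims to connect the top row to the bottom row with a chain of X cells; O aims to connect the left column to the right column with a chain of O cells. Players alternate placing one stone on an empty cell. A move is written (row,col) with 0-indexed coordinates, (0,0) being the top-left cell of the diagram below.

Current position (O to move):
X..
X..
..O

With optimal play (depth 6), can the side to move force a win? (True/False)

O winning at [X../X../..O]: True

[X../X../..O] O move#1: (0,1):-1/XO./X../..O, (0,2):-1/X.O/X../..O, (1,1):-1/X../XO./..O, (1,2):-1/X../X.O/..O, (2,0):+1/X../X../O.O*, (2,1):-1/X../X../.OO
[X../X../O.O] X move#2: (0,1):-1/XX./X../O.O*, (0,2):-1/X.X/X../O.O, (1,1):-1/X../XX./O.O, (1,2):-1/X../X.X/O.O, (2,1):-1/X../X../OXO
[XX./X../O.O] O move#3: (0,2):+1/XXO/X../O.O*, (1,1):+1/XX./XO./O.O, (1,2):+1/XX./X.O/O.O, (2,1):+1/XX./X../OOO
[XXO/X../O.O] X move#4: (1,1):-1/XXO/XX./O.O*, (1,2):-1/XXO/X.X/O.O, (2,1):-1/XXO/X../OXO
[XXO/XX./O.O] O move#5: (1,2):-1/XXO/XXO/O.O, (2,1):+1/XXO/XX./OOO*
[XXO/XX./OOO] end (terminal -1, X#6); searched X../X../..O to 6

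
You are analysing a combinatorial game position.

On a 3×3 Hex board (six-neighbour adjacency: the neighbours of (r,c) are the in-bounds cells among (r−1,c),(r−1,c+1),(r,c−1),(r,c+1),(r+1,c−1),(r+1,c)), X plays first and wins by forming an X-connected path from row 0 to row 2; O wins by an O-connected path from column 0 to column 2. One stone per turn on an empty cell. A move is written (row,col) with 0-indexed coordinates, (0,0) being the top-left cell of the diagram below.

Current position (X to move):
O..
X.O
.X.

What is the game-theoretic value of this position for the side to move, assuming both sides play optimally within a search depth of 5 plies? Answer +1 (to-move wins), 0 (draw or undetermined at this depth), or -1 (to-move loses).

value(O../X.O/.X., X) = +1

[O../X.O/.X.] X move#1: (0,1):+1/OX./X.O/.X.*, (0,2):-1/O.X/X.O/.X., (1,1):+1/O../XXO/.X., (2,0):-1/O../X.O/XX., (2,2):-1/O../X.O/.XX
[OX./X.O/.X.] O move#2: (0,2):-1/OXO/X.O/.X.*, (1,1):-1/OX./XOO/.X., (2,0):-1/OX./X.O/OX., (2,2):-1/OX./X.O/.XO
[OXO/X.O/.X.] X move#3: (1,1):+1/OXO/XXO/.X.*, (2,0):+1/OXO/X.O/XX., (2,2):+1/OXO/X.O/.XX
[OXO/XXO/.X.] end (terminal -1, O#4); searched O../X.O/.X. to 5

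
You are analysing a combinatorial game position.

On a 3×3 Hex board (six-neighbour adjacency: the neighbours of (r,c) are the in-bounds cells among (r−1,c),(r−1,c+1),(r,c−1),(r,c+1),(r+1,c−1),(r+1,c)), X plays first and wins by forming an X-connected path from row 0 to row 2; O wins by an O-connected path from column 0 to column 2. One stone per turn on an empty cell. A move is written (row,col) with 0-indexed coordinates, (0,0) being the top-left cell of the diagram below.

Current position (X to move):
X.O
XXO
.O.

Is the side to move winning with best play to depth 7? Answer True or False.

ply 1, X at X.O/XXO/.O. | (0,1)=-1→XXO/XXO/.O.; (2,0)=+1→X.O/XXO/XO.*; (2,2)=-1→X.O/XXO/.OX
ply 2: X.O/XXO/XO. is terminal -1 (O); from X.O/XXO/.O. depth 7

X winning at [X.O/XXO/.O.]: True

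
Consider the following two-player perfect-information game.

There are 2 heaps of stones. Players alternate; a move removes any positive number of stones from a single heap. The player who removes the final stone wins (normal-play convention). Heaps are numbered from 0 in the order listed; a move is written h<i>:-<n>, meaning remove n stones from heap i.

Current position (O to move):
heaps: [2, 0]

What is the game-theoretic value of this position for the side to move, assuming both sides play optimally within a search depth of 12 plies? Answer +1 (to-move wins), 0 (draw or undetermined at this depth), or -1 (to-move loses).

value((2,0), O) = +1

[(2,0)] O move#1: h0:-1:-1/(1,0), h0:-2:+1/(0,0)*
[(0,0)] end (terminal -1, X#2); searched (2,0) to 12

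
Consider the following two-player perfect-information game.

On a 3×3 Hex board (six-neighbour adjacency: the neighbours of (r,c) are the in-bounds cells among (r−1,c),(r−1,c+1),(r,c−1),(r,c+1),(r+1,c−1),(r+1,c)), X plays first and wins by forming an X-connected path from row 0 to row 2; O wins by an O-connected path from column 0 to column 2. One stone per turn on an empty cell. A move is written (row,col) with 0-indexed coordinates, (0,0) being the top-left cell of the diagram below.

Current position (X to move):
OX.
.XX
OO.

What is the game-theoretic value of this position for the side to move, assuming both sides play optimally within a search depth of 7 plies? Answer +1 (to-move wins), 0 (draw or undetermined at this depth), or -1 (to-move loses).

[OX./.XX/OO.] X move#1: (0,2):-1/OXX/.XX/OO., (1,0):-1/OX./XXX/OO., (2,2):+1/OX./.XX/OOX*
[OX./.XX/OOX] end (terminal -1, O#2); searched OX./.XX/OO. to 7

value(OX./.XX/OO., X) = +1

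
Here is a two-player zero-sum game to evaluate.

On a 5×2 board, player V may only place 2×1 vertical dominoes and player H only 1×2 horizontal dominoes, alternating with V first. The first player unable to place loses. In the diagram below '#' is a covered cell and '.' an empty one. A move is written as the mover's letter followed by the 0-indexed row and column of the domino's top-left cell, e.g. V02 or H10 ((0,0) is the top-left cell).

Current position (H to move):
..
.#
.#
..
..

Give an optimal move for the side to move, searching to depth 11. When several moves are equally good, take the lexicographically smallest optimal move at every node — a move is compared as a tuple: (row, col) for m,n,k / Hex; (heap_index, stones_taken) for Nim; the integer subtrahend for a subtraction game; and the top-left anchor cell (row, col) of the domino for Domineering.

p1 H@[../.#/.#/../..]: H00[##/.#/.#/../..]-1 H30[../.#/.#/##/..]+1* H40[../.#/.#/../##]+1
p2 V@[../.#/.#/##/..]: V00[#./##/.#/##/..]-1* V10[../##/##/##/..]-1
p3 H@[#./##/.#/##/..]: H40[#./##/.#/##/##]+1*
p4 V@[#./##/.#/##/##] terminal -1; root [../.#/.#/../..] d11

H's best at [../.#/.#/../..]: H30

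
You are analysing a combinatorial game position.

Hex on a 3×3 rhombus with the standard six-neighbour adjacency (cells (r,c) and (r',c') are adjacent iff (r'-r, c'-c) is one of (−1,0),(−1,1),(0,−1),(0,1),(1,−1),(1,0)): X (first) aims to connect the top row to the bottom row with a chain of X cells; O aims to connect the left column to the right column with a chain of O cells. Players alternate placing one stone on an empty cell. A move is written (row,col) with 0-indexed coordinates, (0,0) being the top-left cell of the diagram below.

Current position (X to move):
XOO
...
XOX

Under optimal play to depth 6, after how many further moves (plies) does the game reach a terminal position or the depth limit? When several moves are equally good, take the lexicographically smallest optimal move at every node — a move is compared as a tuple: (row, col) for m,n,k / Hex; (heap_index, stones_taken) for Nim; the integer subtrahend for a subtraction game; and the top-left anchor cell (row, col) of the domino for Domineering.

ply 1, X at XOO/.../XOX | (1,0)=+1→XOO/X../XOX*; (1,1)=-1→XOO/.X./XOX; (1,2)=-1→XOO/..X/XOX
ply 2: XOO/X../XOX is terminal -1 (O); from XOO/.../XOX depth 6

PV length from [XOO/.../XOX]: 1 ply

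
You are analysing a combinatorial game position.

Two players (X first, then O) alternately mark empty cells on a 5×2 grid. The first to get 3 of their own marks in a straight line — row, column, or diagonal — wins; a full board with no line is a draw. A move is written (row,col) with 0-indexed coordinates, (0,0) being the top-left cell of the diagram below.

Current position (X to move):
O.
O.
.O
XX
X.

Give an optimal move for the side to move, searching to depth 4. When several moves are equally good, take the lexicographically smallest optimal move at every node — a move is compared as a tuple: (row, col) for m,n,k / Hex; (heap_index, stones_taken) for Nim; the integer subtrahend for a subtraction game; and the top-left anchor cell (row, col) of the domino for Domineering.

[O./O./.O/XX/X.] X move#1: (0,1):-1/OX/O./.O/XX/X., (1,1):-1/O./OX/.O/XX/X., (2,0):+1/O./O./XO/XX/X.*, (4,1):-1/O./O./.O/XX/XX
[O./O./XO/XX/X.] end (terminal -1, O#2); searched O./O./.O/XX/X. to 4

X's best at [O./O./.O/XX/X.]: (2,0)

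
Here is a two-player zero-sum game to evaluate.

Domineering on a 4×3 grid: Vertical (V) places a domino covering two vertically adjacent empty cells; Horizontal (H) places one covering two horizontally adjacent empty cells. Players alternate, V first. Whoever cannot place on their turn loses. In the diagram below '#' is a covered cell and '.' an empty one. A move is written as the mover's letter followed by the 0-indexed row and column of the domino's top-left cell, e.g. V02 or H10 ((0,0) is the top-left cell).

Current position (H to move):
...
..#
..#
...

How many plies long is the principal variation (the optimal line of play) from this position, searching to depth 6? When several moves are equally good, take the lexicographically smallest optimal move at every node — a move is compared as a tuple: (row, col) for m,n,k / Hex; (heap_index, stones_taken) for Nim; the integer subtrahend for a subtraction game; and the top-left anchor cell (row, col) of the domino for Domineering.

PV length from [.../..#/..#/...]: 4 plies

ply 1, H at .../..#/..#/... | H00=-1→##./..#/..#/...*; H01=-1→.##/..#/..#/...; H10=-1→.../###/..#/...; H20=-1→.../..#/###/...; H30=-1→.../..#/..#/##.; H31=-1→.../..#/..#/.##
ply 2, V at ##./..#/..#/... | V10=+1→##./#.#/#.#/...*; V11=+1→##./.##/.##/...; V20=+1→##./..#/#.#/#..; V21=+1→##./..#/.##/.#.
ply 3, H at ##./#.#/#.#/... | H30=-1→##./#.#/#.#/##.*; H31=-1→##./#.#/#.#/.##
ply 4, V at ##./#.#/#.#/##. | V11=+1→##./###/###/##.*
ply 5: ##./###/###/##. is terminal -1 (H); from .../..#/..#/... depth 6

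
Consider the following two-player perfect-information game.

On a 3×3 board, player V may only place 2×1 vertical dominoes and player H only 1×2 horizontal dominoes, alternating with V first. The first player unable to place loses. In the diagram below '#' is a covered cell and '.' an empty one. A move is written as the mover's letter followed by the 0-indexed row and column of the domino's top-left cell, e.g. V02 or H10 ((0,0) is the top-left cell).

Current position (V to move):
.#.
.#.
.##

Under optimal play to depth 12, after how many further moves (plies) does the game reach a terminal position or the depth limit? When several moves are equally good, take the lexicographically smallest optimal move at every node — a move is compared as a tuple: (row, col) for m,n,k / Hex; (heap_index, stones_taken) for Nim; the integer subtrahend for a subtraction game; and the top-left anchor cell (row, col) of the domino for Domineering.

PV length from [.#./.#./.##]: 1 ply

ply 1, V at .#./.#./.## | V00=+1→##./##./.##*; V02=+1→.##/.##/.##; V10=+1→.#./##./###
ply 2: ##./##./.## is terminal -1 (H); from .#./.#./.## depth 12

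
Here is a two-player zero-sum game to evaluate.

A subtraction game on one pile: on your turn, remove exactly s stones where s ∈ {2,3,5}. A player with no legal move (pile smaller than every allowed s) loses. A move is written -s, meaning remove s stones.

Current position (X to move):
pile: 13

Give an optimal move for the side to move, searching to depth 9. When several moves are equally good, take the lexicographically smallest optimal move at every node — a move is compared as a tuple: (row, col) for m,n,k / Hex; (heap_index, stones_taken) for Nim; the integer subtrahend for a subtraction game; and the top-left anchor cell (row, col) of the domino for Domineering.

p1 X@[13]: -2[11]-1 -3[10]-1 -5[8]+1*
p2 O@[8]: -2[6]-1* -3[5]-1 -5[3]-1
p3 X@[6]: -2[4]-1 -3[3]-1 -5[1]+1*
p4 O@[1] terminal -1; root [13] d9

X's best at [13]: -5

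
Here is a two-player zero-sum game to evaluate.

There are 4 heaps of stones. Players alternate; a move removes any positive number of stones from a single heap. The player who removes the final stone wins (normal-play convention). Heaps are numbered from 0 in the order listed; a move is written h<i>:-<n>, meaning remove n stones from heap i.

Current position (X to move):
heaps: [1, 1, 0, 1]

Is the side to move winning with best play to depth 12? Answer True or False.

X winning at [(1,1,0,1)]: True

ply 1, X at (1,1,0,1) | h0:-1=+1→(0,1,0,1)*; h1:-1=+1→(1,0,0,1); h3:-1=+1→(1,1,0,0)
ply 2, O at (0,1,0,1) | h1:-1=-1→(0,0,0,1)*; h3:-1=-1→(0,1,0,0)
ply 3, X at (0,0,0,1) | h3:-1=+1→(0,0,0,0)*
ply 4: (0,0,0,0) is terminal -1 (O); from (1,1,0,1) depth 12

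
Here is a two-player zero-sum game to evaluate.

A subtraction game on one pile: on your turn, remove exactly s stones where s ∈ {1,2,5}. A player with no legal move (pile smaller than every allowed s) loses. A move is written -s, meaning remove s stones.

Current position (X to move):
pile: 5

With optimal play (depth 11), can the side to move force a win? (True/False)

X winning at [5]: True

[5] X move#1: -1:-1/4, -2:+1/3*, -5:+1/0
[3] O move#2: -1:-1/2*, -2:-1/1
[2] X move#3: -1:-1/1, -2:+1/0*
[0] end (terminal -1, O#4); searched 5 to 11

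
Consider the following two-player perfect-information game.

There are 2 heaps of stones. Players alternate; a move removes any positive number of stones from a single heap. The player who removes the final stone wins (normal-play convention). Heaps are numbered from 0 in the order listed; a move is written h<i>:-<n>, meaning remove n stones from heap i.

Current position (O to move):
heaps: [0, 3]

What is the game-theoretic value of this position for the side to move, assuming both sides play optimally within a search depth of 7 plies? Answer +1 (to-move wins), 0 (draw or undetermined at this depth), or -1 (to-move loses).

value((0,3), O) = +1

p1 O@[(0,3)]: h1:-1[(0,2)]-1 h1:-2[(0,1)]-1 h1:-3[(0,0)]+1*
p2 X@[(0,0)] terminal -1; root [(0,3)] d7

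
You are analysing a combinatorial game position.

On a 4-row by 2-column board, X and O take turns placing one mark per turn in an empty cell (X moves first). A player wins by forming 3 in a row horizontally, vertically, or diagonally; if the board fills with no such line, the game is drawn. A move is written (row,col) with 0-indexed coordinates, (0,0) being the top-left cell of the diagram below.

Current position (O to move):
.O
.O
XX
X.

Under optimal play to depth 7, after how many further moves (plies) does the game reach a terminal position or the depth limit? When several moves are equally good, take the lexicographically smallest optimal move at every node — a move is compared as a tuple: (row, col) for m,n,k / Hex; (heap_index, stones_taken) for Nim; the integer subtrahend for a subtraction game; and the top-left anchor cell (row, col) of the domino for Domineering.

PV length from [.O/.O/XX/X.]: 3 plies

ply 1, O at .O/.O/XX/X. | (0,0)=-1→OO/.O/XX/X.; (1,0)=+0→.O/OO/XX/X.*; (3,1)=-1→.O/.O/XX/XO
ply 2, X at .O/OO/XX/X. | (0,0)=+0→XO/OO/XX/X.*; (3,1)=+0→.O/OO/XX/XX
ply 3, O at XO/OO/XX/X. | (3,1)=+0→XO/OO/XX/XO*
ply 4: XO/OO/XX/XO is terminal +0 (X); from .O/.O/XX/X. depth 7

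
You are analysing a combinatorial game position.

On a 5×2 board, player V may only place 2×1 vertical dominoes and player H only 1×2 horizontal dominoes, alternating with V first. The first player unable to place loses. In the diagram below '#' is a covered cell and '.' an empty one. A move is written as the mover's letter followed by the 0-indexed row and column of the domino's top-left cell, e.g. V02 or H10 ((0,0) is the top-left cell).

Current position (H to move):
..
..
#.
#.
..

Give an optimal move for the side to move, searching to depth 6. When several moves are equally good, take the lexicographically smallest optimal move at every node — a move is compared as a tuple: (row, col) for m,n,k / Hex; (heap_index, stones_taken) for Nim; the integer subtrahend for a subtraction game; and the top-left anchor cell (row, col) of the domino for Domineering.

H's best at [../../#./#./..]: H00

[../../#./#./..] H move#1: H00:+1/##/../#./#./..*, H10:+1/../##/#./#./.., H40:-1/../../#./#./##
[##/../#./#./..] V move#2: V11:-1/##/.#/##/#./..*, V21:-1/##/../##/##/.., V31:-1/##/../#./##/.#
[##/.#/##/#./..] H move#3: H40:+1/##/.#/##/#./##*
[##/.#/##/#./##] end (terminal -1, V#4); searched ../../#./#./.. to 6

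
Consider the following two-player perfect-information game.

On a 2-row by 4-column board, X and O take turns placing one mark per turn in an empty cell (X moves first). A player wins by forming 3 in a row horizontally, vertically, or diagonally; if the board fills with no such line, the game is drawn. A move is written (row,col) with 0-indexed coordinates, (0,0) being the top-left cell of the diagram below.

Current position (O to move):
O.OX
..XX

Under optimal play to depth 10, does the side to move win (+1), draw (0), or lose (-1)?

p1 O@[O.OX/..XX]: (0,1)[OOOX/..XX]+1* (1,0)[O.OX/O.XX]-1 (1,1)[O.OX/.OXX]+0
p2 X@[OOOX/..XX] terminal -1; root [O.OX/..XX] d10

value(O.OX/..XX, O) = +1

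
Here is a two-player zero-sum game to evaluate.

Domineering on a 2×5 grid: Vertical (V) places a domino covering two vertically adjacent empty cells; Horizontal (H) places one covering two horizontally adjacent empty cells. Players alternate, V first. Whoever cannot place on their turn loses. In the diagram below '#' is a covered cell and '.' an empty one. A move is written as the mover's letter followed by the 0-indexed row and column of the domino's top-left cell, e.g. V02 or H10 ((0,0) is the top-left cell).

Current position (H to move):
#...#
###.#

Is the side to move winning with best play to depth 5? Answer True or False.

ply 1, H at #...#/###.# | H01=-1→###.#/###.#; H02=+1→#.###/###.#*
ply 2: #.###/###.# is terminal -1 (V); from #...#/###.# depth 5

H winning at [#...#/###.#]: True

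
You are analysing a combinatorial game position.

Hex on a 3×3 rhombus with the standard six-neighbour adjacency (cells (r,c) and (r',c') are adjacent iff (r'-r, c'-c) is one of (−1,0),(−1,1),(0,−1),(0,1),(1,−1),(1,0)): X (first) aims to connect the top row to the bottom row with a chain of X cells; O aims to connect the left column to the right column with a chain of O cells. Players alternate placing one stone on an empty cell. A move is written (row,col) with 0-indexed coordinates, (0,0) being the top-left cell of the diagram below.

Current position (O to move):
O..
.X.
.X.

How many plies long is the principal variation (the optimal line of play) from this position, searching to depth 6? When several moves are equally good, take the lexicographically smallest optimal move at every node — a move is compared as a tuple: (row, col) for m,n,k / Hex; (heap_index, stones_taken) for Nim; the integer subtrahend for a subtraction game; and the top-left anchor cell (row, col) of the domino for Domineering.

PV length from [O../.X./.X.]: 2 plies

[O../.X./.X.] O move#1: (0,1):-1/OO./.X./.X.*, (0,2):-1/O.O/.X./.X., (1,0):-1/O../OX./.X., (1,2):-1/O../.XO/.X., (2,0):-1/O../.X./OX., (2,2):-1/O../.X./.XO
[OO./.X./.X.] X move#2: (0,2):+1/OOX/.X./.X.*, (1,0):-1/OO./XX./.X., (1,2):-1/OO./.XX/.X., (2,0):-1/OO./.X./XX., (2,2):-1/OO./.X./.XX
[OOX/.X./.X.] end (terminal -1, O#3); searched O../.X./.X. to 6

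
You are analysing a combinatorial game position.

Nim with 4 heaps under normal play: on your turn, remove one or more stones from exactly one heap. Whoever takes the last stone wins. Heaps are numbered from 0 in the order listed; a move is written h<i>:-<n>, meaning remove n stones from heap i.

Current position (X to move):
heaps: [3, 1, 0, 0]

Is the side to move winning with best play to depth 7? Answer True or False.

ply 1, X at (3,1,0,0) | h0:-1=-1→(2,1,0,0); h0:-2=+1→(1,1,0,0)*; h0:-3=-1→(0,1,0,0); h1:-1=-1→(3,0,0,0)
ply 2, O at (1,1,0,0) | h0:-1=-1→(0,1,0,0)*; h1:-1=-1→(1,0,0,0)
ply 3, X at (0,1,0,0) | h1:-1=+1→(0,0,0,0)*
ply 4: (0,0,0,0) is terminal -1 (O); from (3,1,0,0) depth 7

X winning at [(3,1,0,0)]: True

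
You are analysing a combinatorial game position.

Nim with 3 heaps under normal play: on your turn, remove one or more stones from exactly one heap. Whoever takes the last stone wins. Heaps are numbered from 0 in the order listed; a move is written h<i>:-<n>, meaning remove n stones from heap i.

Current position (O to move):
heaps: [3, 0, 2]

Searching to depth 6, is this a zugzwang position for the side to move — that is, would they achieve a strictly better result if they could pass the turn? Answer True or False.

ply 1, O at (3,0,2) | h0:-1=+1→(2,0,2)*; h0:-2=-1→(1,0,2); h0:-3=-1→(0,0,2); h2:-1=-1→(3,0,1); h2:-2=-1→(3,0,0)
ply 2, X at (2,0,2) | h0:-1=-1→(1,0,2)*; h0:-2=-1→(0,0,2); h2:-1=-1→(2,0,1); h2:-2=-1→(2,0,0)
ply 3, O at (1,0,2) | h0:-1=-1→(0,0,2); h2:-1=+1→(1,0,1)*; h2:-2=-1→(1,0,0)
ply 4, X at (1,0,1) | h0:-1=-1→(0,0,1)*; h2:-1=-1→(1,0,0)
ply 5, O at (0,0,1) | h2:-1=+1→(0,0,0)*
ply 6: (0,0,0) is terminal -1 (X); from (3,0,2) depth 6
pass branch (X moves first from the same position):
  | ply 1, X at (3,0,2) | h0:-1=+1→(2,0,2)*; h0:-2=-1→(1,0,2); h0:-3=-1→(0,0,2); h2:-1=-1→(3,0,1); h2:-2=-1→(3,0,0)
  | ply 2, O at (2,0,2) | h0:-1=-1→(1,0,2)*; h0:-2=-1→(0,0,2); h2:-1=-1→(2,0,1); h2:-2=-1→(2,0,0)
  | ply 3, X at (1,0,2) | h0:-1=-1→(0,0,2); h2:-1=+1→(1,0,1)*; h2:-2=-1→(1,0,0)
  | ply 4, O at (1,0,1) | h0:-1=-1→(0,0,1)*; h2:-1=-1→(1,0,0)
  | ply 5, X at (0,0,1) | h2:-1=+1→(0,0,0)*
  | ply 6: (0,0,0) is terminal -1 (O); from (3,0,2) depth 6
O moving scores +1; O passing scores -1

zugzwang((3,0,2), O) = False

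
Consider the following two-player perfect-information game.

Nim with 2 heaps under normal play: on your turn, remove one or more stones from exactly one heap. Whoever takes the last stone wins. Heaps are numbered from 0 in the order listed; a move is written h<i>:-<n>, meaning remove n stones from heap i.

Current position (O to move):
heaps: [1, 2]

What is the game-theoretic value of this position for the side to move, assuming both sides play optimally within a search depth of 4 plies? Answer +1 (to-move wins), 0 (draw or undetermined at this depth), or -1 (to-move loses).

value((1,2), O) = +1

[(1,2)] O move#1: h0:-1:-1/(0,2), h1:-1:+1/(1,1)*, h1:-2:-1/(1,0)
[(1,1)] X move#2: h0:-1:-1/(0,1)*, h1:-1:-1/(1,0)
[(0,1)] O move#3: h1:-1:+1/(0,0)*
[(0,0)] end (terminal -1, X#4); searched (1,2) to 4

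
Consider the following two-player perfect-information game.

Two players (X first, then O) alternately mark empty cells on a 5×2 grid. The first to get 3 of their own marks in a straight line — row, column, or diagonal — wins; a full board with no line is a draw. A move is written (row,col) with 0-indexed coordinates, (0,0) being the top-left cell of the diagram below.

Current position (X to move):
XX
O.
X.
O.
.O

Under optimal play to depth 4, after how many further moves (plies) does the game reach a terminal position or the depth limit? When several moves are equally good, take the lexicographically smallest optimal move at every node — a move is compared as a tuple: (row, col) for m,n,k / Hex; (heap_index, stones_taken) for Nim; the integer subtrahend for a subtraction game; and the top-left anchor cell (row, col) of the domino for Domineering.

p1 X@[XX/O./X./O./.O]: (1,1)[XX/OX/X./O./.O]+0* (2,1)[XX/O./XX/O./.O]+0 (3,1)[XX/O./X./OX/.O]+0 (4,0)[XX/O./X./O./XO]+0
p2 O@[XX/OX/X./O./.O]: (2,1)[XX/OX/XO/O./.O]+0* (3,1)[XX/OX/X./OO/.O]-1 (4,0)[XX/OX/X./O./OO]-1
p3 X@[XX/OX/XO/O./.O]: (3,1)[XX/OX/XO/OX/.O]+0* (4,0)[XX/OX/XO/O./XO]-1
p4 O@[XX/OX/XO/OX/.O]: (4,0)[XX/OX/XO/OX/OO]+0*
p5 X@[XX/OX/XO/OX/OO] terminal +0; root [XX/O./X./O./.O] d4

PV length from [XX/O./X./O./.O]: 4 plies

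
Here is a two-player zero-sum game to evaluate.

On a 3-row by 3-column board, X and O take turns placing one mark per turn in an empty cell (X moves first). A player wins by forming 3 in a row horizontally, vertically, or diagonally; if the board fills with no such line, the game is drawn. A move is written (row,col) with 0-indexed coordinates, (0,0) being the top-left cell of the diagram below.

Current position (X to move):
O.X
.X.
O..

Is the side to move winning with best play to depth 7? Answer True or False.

ply 1, X at O.X/.X./O.. | (0,1)=-1→OXX/.X./O..; (1,0)=+0→O.X/XX./O..*; (1,2)=-1→O.X/.XX/O..; (2,1)=-1→O.X/.X./OX.; (2,2)=-1→O.X/.X./O.X
ply 2, O at O.X/XX./O.. | (0,1)=-1→OOX/XX./O..; (1,2)=+0→O.X/XXO/O..*; (2,1)=-1→O.X/XX./OO.; (2,2)=-1→O.X/XX./O.O
ply 3, X at O.X/XXO/O.. | (0,1)=+0→OXX/XXO/O..*; (2,1)=+0→O.X/XXO/OX.; (2,2)=+0→O.X/XXO/O.X
ply 4, O at OXX/XXO/O.. | (2,1)=+0→OXX/XXO/OO.*; (2,2)=-1→OXX/XXO/O.O
ply 5, X at OXX/XXO/OO. | (2,2)=+0→OXX/XXO/OOX*
ply 6: OXX/XXO/OOX is terminal +0 (O); from O.X/.X./O.. depth 7

X winning at [O.X/.X./O..]: False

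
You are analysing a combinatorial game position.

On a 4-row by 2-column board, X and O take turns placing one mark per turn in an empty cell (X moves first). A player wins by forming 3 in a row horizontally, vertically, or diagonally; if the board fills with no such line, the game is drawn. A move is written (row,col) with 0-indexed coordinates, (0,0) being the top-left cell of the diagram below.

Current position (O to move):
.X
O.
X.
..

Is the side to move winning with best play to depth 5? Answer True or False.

ply 1, O at .X/O./X./.. | (0,0)=+0→OX/O./X./..*; (1,1)=+0→.X/OO/X./..; (2,1)=+0→.X/O./XO/..; (3,0)=+0→.X/O./X./O.; (3,1)=+0→.X/O./X./.O
ply 2, X at OX/O./X./.. | (1,1)=+0→OX/OX/X./..*; (2,1)=+0→OX/O./XX/..; (3,0)=+0→OX/O./X./X.; (3,1)=+0→OX/O./X./.X
ply 3, O at OX/OX/X./.. | (2,1)=+0→OX/OX/XO/..*; (3,0)=-1→OX/OX/X./O.; (3,1)=-1→OX/OX/X./.O
ply 4, X at OX/OX/XO/.. | (3,0)=+0→OX/OX/XO/X.*; (3,1)=+0→OX/OX/XO/.X
ply 5, O at OX/OX/XO/X. | (3,1)=+0→OX/OX/XO/XO*
ply 6: OX/OX/XO/XO is terminal +0 (X); from .X/O./X./.. depth 5

O winning at [.X/O./X./..]: False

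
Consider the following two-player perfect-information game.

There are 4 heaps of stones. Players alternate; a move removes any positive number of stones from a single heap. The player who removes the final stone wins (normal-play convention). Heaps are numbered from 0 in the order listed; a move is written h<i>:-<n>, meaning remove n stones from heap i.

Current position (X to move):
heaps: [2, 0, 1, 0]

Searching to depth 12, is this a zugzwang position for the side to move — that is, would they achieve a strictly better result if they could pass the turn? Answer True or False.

[(2,0,1,0)] X move#1: h0:-1:+1/(1,0,1,0)*, h0:-2:-1/(0,0,1,0), h2:-1:-1/(2,0,0,0)
[(1,0,1,0)] O move#2: h0:-1:-1/(0,0,1,0)*, h2:-1:-1/(1,0,0,0)
[(0,0,1,0)] X move#3: h2:-1:+1/(0,0,0,0)*
[(0,0,0,0)] end (terminal -1, O#4); searched (2,0,1,0) to 12
suppose X passes — search the same position with O to move:
pass> [(2,0,1,0)] O move#1: h0:-1:+1/(1,0,1,0)*, h0:-2:-1/(0,0,1,0), h2:-1:-1/(2,0,0,0)
pass> [(1,0,1,0)] X move#2: h0:-1:-1/(0,0,1,0)*, h2:-1:-1/(1,0,0,0)
pass> [(0,0,1,0)] O move#3: h2:-1:+1/(0,0,0,0)*
pass> [(0,0,0,0)] end (terminal -1, X#4); searched (2,0,1,0) to 12
for X: play +1, pass -1

zugzwang((2,0,1,0), X) = False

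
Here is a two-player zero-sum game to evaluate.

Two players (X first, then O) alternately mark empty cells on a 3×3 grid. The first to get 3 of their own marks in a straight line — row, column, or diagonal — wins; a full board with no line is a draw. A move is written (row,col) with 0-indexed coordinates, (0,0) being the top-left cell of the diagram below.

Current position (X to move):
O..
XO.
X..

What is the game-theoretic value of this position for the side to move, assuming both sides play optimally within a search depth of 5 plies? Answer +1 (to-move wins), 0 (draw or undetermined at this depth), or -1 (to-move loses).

p1 X@[O../XO./X..]: (0,1)[OX./XO./X..]-1 (0,2)[O.X/XO./X..]-1 (1,2)[O../XOX/X..]-1 (2,1)[O../XO./XX.]-1 (2,2)[O../XO./X.X]+0*
p2 O@[O../XO./X.X]: (0,1)[OO./XO./X.X]-1 (0,2)[O.O/XO./X.X]-1 (1,2)[O../XOO/X.X]-1 (2,1)[O../XO./XOX]+0*
p3 X@[O../XO./XOX]: (0,1)[OX./XO./XOX]+0* (0,2)[O.X/XO./XOX]-1 (1,2)[O../XOX/XOX]-1
p4 O@[OX./XO./XOX]: (0,2)[OXO/XO./XOX]+0* (1,2)[OX./XOO/XOX]+0
p5 X@[OXO/XO./XOX]: (1,2)[OXO/XOX/XOX]+0*
p6 O@[OXO/XOX/XOX] terminal +0; root [O../XO./X..] d5

value(O../XO./X.., X) = 0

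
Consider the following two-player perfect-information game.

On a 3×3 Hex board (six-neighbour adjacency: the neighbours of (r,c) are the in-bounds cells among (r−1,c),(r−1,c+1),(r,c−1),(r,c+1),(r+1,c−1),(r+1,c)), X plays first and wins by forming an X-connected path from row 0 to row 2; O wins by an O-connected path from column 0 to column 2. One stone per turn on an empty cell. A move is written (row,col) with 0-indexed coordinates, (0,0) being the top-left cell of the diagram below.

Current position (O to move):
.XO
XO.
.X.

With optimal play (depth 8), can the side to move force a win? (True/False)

O winning at [.XO/XO./.X.]: True

ply 1, O at .XO/XO./.X. | (0,0)=-1→OXO/XO./.X.; (1,2)=-1→.XO/XOO/.X.; (2,0)=+1→.XO/XO./OX.*; (2,2)=-1→.XO/XO./.XO
ply 2: .XO/XO./OX. is terminal -1 (X); from .XO/XO./.X. depth 8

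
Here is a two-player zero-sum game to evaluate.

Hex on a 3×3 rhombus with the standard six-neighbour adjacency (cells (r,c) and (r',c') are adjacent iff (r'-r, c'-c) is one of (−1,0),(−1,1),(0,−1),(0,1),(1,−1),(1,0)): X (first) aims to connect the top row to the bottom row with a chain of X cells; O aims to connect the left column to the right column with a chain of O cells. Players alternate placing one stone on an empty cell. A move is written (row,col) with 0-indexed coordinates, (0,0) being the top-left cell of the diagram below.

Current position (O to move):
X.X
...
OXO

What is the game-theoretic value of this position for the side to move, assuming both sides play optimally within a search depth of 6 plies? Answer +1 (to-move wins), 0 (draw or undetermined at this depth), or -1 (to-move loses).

[X.X/.../OXO] O move#1: (0,1):-1/XOX/.../OXO*, (1,0):-1/X.X/O../OXO, (1,1):-1/X.X/.O./OXO, (1,2):-1/X.X/..O/OXO
[XOX/.../OXO] X move#2: (1,0):+1/XOX/X../OXO*, (1,1):+1/XOX/.X./OXO, (1,2):+1/XOX/..X/OXO
[XOX/X../OXO] O move#3: (1,1):-1/XOX/XO./OXO*, (1,2):-1/XOX/X.O/OXO
[XOX/XO./OXO] X move#4: (1,2):+1/XOX/XOX/OXO*
[XOX/XOX/OXO] end (terminal -1, O#5); searched X.X/.../OXO to 6

value(X.X/.../OXO, O) = -1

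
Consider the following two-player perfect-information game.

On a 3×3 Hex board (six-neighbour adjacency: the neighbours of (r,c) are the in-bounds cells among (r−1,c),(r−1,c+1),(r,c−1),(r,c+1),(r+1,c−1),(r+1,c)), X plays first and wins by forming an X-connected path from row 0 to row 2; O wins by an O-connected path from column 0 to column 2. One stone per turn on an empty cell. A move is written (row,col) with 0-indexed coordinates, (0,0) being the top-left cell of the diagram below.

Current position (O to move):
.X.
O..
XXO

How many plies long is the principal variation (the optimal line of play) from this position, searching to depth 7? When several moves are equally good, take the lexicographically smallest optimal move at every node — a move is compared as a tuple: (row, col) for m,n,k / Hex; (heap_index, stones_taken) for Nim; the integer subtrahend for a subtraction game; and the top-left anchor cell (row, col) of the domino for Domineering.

[.X./O../XXO] O move#1: (0,0):-1/OX./O../XXO, (0,2):-1/.XO/O../XXO, (1,1):+1/.X./OO./XXO*, (1,2):-1/.X./O.O/XXO
[.X./OO./XXO] X move#2: (0,0):-1/XX./OO./XXO*, (0,2):-1/.XX/OO./XXO, (1,2):-1/.X./OOX/XXO
[XX./OO./XXO] O move#3: (0,2):+1/XXO/OO./XXO*, (1,2):+1/XX./OOO/XXO
[XXO/OO./XXO] end (terminal -1, X#4); searched .X./O../XXO to 7

PV length from [.X./O../XXO]: 3 plies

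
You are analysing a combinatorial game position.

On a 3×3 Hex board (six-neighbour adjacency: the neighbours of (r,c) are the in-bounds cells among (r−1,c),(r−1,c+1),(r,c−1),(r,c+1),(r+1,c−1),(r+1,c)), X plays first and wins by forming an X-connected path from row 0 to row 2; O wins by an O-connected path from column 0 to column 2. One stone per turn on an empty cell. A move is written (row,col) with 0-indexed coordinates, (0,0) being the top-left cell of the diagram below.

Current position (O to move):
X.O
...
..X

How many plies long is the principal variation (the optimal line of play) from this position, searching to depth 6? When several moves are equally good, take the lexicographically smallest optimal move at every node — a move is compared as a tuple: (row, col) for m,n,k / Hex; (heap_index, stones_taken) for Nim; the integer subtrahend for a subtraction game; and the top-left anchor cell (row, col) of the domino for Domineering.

PV length from [X.O/.../..X]: 3 plies

ply 1, O at X.O/.../..X | (0,1)=-1→XOO/.../..X; (1,0)=+1→X.O/O../..X*; (1,1)=+1→X.O/.O./..X; (1,2)=-1→X.O/..O/..X; (2,0)=-1→X.O/.../O.X; (2,1)=-1→X.O/.../.OX
ply 2, X at X.O/O../..X | (0,1)=-1→XXO/O../..X*; (1,1)=-1→X.O/OX./..X; (1,2)=-1→X.O/O.X/..X; (2,0)=-1→X.O/O../X.X; (2,1)=-1→X.O/O../.XX
ply 3, O at XXO/O../..X | (1,1)=+1→XXO/OO./..X*; (1,2)=-1→XXO/O.O/..X; (2,0)=-1→XXO/O../O.X; (2,1)=-1→XXO/O../.OX
ply 4: XXO/OO./..X is terminal -1 (X); from X.O/.../..X depth 6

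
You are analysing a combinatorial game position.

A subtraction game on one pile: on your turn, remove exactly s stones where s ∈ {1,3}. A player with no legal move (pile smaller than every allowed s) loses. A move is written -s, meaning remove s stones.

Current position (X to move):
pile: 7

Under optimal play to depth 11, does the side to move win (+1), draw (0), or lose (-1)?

p1 X@[7]: -1[6]+1* -3[4]+1
p2 O@[6]: -1[5]-1* -3[3]-1
p3 X@[5]: -1[4]+1* -3[2]+1
p4 O@[4]: -1[3]-1* -3[1]-1
p5 X@[3]: -1[2]+1* -3[0]+1
p6 O@[2]: -1[1]-1*
p7 X@[1]: -1[0]+1*
p8 O@[0] terminal -1; root [7] d11

value(7, X) = +1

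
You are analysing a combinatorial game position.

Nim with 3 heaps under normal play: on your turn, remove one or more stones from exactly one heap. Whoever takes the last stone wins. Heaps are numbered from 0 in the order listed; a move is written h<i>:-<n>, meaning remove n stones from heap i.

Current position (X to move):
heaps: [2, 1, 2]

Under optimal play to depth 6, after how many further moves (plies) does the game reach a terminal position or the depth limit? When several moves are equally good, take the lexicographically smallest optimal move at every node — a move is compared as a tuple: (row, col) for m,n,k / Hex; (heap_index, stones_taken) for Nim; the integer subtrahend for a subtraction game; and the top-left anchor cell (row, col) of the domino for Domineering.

PV length from [(2,1,2)]: 5 plies

ply 1, X at (2,1,2) | h0:-1=-1→(1,1,2); h0:-2=-1→(0,1,2); h1:-1=+1→(2,0,2)*; h2:-1=-1→(2,1,1); h2:-2=-1→(2,1,0)
ply 2, O at (2,0,2) | h0:-1=-1→(1,0,2)*; h0:-2=-1→(0,0,2); h2:-1=-1→(2,0,1); h2:-2=-1→(2,0,0)
ply 3, X at (1,0,2) | h0:-1=-1→(0,0,2); h2:-1=+1→(1,0,1)*; h2:-2=-1→(1,0,0)
ply 4, O at (1,0,1) | h0:-1=-1→(0,0,1)*; h2:-1=-1→(1,0,0)
ply 5, X at (0,0,1) | h2:-1=+1→(0,0,0)*
ply 6: (0,0,0) is terminal -1 (O); from (2,1,2) depth 6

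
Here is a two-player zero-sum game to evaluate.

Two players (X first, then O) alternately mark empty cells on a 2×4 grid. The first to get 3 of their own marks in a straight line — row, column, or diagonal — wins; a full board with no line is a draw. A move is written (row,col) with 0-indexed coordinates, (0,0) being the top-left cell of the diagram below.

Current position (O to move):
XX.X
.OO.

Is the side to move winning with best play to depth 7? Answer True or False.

p1 O@[XX.X/.OO.]: (0,2)[XXOX/.OO.]+1* (1,0)[XX.X/OOO.]+1 (1,3)[XX.X/.OOO]+1
p2 X@[XXOX/.OO.]: (1,0)[XXOX/XOO.]-1* (1,3)[XXOX/.OOX]-1
p3 O@[XXOX/XOO.]: (1,3)[XXOX/XOOO]+1*
p4 X@[XXOX/XOOO] terminal -1; root [XX.X/.OO.] d7

O winning at [XX.X/.OO.]: True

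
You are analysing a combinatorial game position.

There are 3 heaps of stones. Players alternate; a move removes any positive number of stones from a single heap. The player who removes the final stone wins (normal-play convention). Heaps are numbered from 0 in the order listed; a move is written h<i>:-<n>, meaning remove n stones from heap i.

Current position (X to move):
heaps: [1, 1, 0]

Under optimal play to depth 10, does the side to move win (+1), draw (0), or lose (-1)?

value((1,1,0), X) = -1

ply 1, X at (1,1,0) | h0:-1=-1→(0,1,0)*; h1:-1=-1→(1,0,0)
ply 2, O at (0,1,0) | h1:-1=+1→(0,0,0)*
ply 3: (0,0,0) is terminal -1 (X); from (1,1,0) depth 10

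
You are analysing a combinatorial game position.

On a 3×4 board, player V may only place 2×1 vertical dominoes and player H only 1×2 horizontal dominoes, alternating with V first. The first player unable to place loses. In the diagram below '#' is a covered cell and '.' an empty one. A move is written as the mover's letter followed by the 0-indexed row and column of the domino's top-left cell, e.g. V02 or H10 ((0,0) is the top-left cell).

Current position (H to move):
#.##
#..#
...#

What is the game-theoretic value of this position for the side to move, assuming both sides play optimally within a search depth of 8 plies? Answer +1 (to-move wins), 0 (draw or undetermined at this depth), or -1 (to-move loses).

[#.##/#..#/...#] H move#1: H11:+1/#.##/####/...#*, H20:-1/#.##/#..#/##.#, H21:-1/#.##/#..#/.###
[#.##/####/...#] end (terminal -1, V#2); searched #.##/#..#/...# to 8

value(#.##/#..#/...#, H) = +1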